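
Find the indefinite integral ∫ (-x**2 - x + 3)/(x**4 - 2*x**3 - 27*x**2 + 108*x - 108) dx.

log(x - 3)/3 - 3*log(x - 2)/8 + log(x + 6)/24 + 1/(x - 3) + C

Factor the denominator: (x - 3)**2*(x - 2)*(x + 6).
Partial-fraction decomposition: 1/(24*(x + 6)) - 3/(8*(x - 2)) + 1/(3*(x - 3)) - 1/(x - 3)**2.
Integrate each term; A/(x−a) gives A·log|x−a|; A/(x−a)² gives −A/(x−a).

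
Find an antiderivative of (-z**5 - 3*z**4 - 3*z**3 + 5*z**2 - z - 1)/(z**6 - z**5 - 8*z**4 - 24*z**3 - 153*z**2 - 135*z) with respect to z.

Factor the denominator: z*(z - 5)*(z + 1)*(z + 3)*(z**2 + 9).
Partial-fraction decomposition: -(1217*z + 5388)/(4590*(z**2 + 9)) - 4/(27*(z + 3)) + 1/(20*(z + 1)) - 219/(340*(z - 5)) + 1/(135*z).
Integrate each term; A/(z−a) gives A·log|z−a|; the (Bz+D)/(z²+p²) term gives a log and an atan.

log(z)/135 - 219*log(z - 5)/340 + log(z + 1)/20 - 4*log(z + 3)/27 - 1217*log(z**2 + 9)/9180 - 898*atan(z/3)/2295 + C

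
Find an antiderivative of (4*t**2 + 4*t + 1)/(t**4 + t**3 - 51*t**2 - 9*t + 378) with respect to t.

Factor the denominator: (t - 6)*(t - 3)*(t + 3)*(t + 7).
Partial-fraction decomposition: -13/(40*(t + 7)) + 25/(216*(t + 3)) - 49/(180*(t - 3)) + 13/(27*(t - 6)).
Integrate each term: A/(t−a) contributes A·log|t−a|.

13*log(t - 6)/27 - 49*log(t - 3)/180 + 25*log(t + 3)/216 - 13*log(t + 7)/40 + C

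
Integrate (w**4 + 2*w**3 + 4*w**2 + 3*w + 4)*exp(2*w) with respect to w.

Use integration by parts with u = w**4 + 2*w**3 + 4*w**2 + 3*w + 4, dv = exp(2*w) dw, so v = exp(2*w)/2.
Apply parts 4 times (tabular method): alternate signs, differentiate u down to 0, integrate dv up.

(2*w**4 + 8*w**2 - 2*w + 9)*exp(2*w)/4 + C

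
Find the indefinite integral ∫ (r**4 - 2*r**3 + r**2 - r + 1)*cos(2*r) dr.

Use integration by parts with u = r**4 - 2*r**3 + r**2 - r + 1, dv = cos(2*r) dr, so v = sin(2*r)/2.
Apply parts 4 times (tabular method): alternate signs, differentiate u down to 0, integrate dv up.

r**4*sin(2*r)/2 - r**3*sin(2*r) + r**3*cos(2*r) - r**2*sin(2*r) - 3*r**2*cos(2*r)/2 + r*sin(2*r) - r*cos(2*r) + sin(2*r) + cos(2*r)/2 + C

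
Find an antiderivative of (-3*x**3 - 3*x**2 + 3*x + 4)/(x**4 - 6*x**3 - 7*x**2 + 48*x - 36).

Factor the denominator: (x - 6)*(x - 2)*(x - 1)*(x + 3).
Partial-fraction decomposition: -49/(180*(x + 3)) + 1/(20*(x - 1)) + 13/(10*(x - 2)) - 367/(90*(x - 6)).
Integrate each term: A/(x−a) contributes A·log|x−a|.

-367*log(x - 6)/90 + 13*log(x - 2)/10 + log(x - 1)/20 - 49*log(x + 3)/180 + C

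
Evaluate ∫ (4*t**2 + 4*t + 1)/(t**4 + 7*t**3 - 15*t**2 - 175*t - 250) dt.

Factor the denominator: (t - 5)*(t + 2)*(t + 5)**2.
Partial-fraction decomposition: -3/(100*(t + 5)) + 27/(10*(t + 5)**2) - 1/(7*(t + 2)) + 121/(700*(t - 5)).
Integrate each term; A/(t−a) gives A·log|t−a|; A/(t−a)² gives −A/(t−a).

121*log(t - 5)/700 - log(t + 2)/7 - 3*log(t + 5)/100 - 27/(10*t + 50) + C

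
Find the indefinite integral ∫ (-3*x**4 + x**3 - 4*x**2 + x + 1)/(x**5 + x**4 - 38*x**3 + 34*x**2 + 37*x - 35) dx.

-461*log(x - 5)/288 + 29*log(x - 1)/128 + log(x + 1)/18 - 1937*log(x + 7)/1152 - 1/(16*x - 16) + C

Factor the denominator: (x - 5)*(x - 1)**2*(x + 1)*(x + 7).
Partial-fraction decomposition: -1937/(1152*(x + 7)) + 1/(18*(x + 1)) + 29/(128*(x - 1)) + 1/(16*(x - 1)**2) - 461/(288*(x - 5)).
Integrate each term; A/(x−a) gives A·log|x−a|; A/(x−a)² gives −A/(x−a).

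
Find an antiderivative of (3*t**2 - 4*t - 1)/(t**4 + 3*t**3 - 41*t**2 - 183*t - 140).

Factor the denominator: (t - 7)*(t + 1)*(t + 4)*(t + 5).
Partial-fraction decomposition: -47/(24*(t + 5)) + 21/(11*(t + 4)) - 1/(16*(t + 1)) + 59/(528*(t - 7)).
Integrate each term: A/(t−a) contributes A·log|t−a|.

59*log(t - 7)/528 - log(t + 1)/16 + 21*log(t + 4)/11 - 47*log(t + 5)/24 + C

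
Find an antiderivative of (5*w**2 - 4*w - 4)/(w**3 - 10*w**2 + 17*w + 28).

71*log(w - 7)/8 - 4*log(w - 4) + log(w + 1)/8 + C

Factor the denominator: (w - 7)*(w - 4)*(w + 1).
Partial-fraction decomposition: 1/(8*(w + 1)) - 4/(w - 4) + 71/(8*(w - 7)).
Integrate each term: A/(w−a) contributes A·log|w−a|.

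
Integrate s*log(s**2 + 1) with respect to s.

s**2*log(s**2 + 1)/2 - s**2/2 + log(s**2 + 1)/2 + C

Let u = s**2 + 1, so du = (2*s) ds.
The integral becomes (1/2)·∫ log(u) du; integrate by parts with u′=log(u), dv′=du.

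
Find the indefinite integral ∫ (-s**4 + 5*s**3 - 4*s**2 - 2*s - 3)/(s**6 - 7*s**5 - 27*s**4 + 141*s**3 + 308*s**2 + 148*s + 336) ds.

-899*log(s - 7)/4950 + 75*log(s - 6)/592 - 71*log(s + 2)/720 + 127*log(s + 4)/748 - 511*log(s**2 + 1)/62900 - 217*atan(s)/31450 + C

Factor the denominator: (s - 7)*(s - 6)*(s + 2)*(s + 4)*(s**2 + 1).
Partial-fraction decomposition: -7*(73*s + 31)/(31450*(s**2 + 1)) + 127/(748*(s + 4)) - 71/(720*(s + 2)) + 75/(592*(s - 6)) - 899/(4950*(s - 7)).
Integrate each term; A/(s−a) gives A·log|s−a|; the (Bs+D)/(s²+p²) term gives a log and an atan.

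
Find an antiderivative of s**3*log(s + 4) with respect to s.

Use integration by parts with u = log(s + 4), dv = s**3 ds.
Then du = 1/(s + 4) ds and v = s**4/4.

s**4*log(s + 4)/4 - s**4/16 + s**3/3 - 2*s**2 + 16*s - 64*log(s + 4) + C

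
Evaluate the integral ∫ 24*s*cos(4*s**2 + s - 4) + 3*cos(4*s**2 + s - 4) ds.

Let u = 4*s**2 + s - 4, so du = (8*s + 1) ds.
Rewriting, the integral becomes 3·∫ cos(u) du = 3·sin(u).
Substituting back, u = 4*s**2 + s - 4.

3*sin(4*s**2 + s - 4) + C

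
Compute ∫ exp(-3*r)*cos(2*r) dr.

2*exp(-3*r)*sin(2*r)/13 - 3*exp(-3*r)*cos(2*r)/13 + C

Let I denote the integral. Integrate by parts with u = cos(2*r), dv = exp(-3*r) dr, so v = -exp(-3*r)/3: I = -exp(-3*r)*cos(2*r)/3 − (2/3)·∫ exp(-3*r)*sin(2*r) dr.
Apply parts again with u = sin(2*r), dv = exp(-3*r) dr: ∫ exp(-3*r)*sin(2*r) dr = -exp(-3*r)*sin(2*r)/3 + (2/3)·I. Substituting back brings back I: I = 2*exp(-3*r)*sin(2*r)/9 - exp(-3*r)*cos(2*r)/3 − (4/9)·I.
Solving for I: (1 + 4/9)·I equals the remaining terms, so I = (9/13)·(2*exp(-3*r)*sin(2*r)/9 - exp(-3*r)*cos(2*r)/3).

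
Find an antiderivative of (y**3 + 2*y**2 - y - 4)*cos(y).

y**3*sin(y) + 2*y**2*sin(y) + 3*y**2*cos(y) - 7*y*sin(y) + 4*y*cos(y) - 8*sin(y) - 7*cos(y) + C

Use integration by parts with u = y**3 + 2*y**2 - y - 4, dv = cos(y) dy, so v = sin(y).
Apply parts 3 times (tabular method): alternate signs, differentiate u down to 0, integrate dv up.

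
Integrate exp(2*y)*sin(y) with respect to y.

2*exp(2*y)*sin(y)/5 - exp(2*y)*cos(y)/5 + C

Let I denote the integral. Integrate by parts with u = sin(y), dv = exp(2*y) dy, so v = exp(2*y)/2: I = exp(2*y)*sin(y)/2 − (1/2)·∫ exp(2*y)*cos(y) dy.
Apply parts again with u = cos(y), dv = exp(2*y) dy: ∫ exp(2*y)*cos(y) dy = exp(2*y)*cos(y)/2 + (1/2)·I. Substituting back brings back I: I = exp(2*y)*sin(y)/2 - exp(2*y)*cos(y)/4 − (1/4)·I.
Solving for I: (1 + 1/4)·I equals the remaining terms, so I = (4/5)·(exp(2*y)*sin(y)/2 - exp(2*y)*cos(y)/4).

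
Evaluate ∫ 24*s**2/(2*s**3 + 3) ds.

4*log(2*s**3 + 3) + C

Let u = 2*s**3 + 3, so du = (6*s**2) ds.
Rewriting, the integral becomes 4·∫ 1/u du = 4·log(u).
Substituting back, u = 2*s**3 + 3.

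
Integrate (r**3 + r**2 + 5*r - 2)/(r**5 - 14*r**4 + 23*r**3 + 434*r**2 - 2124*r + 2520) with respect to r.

85*log(r - 7)/26 - 35*log(r - 6)/6 + 173*log(r - 5)/66 - log(r - 2)/24 - 53*log(r + 6)/3432 + C

Factor the denominator: (r - 7)*(r - 6)*(r - 5)*(r - 2)*(r + 6).
Partial-fraction decomposition: -53/(3432*(r + 6)) - 1/(24*(r - 2)) + 173/(66*(r - 5)) - 35/(6*(r - 6)) + 85/(26*(r - 7)).
Integrate each term: A/(r−a) contributes A·log|r−a|.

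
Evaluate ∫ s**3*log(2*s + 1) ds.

Use integration by parts with u = log(2*s + 1), dv = s**3 ds.
Then du = 2/(2*s + 1) ds and v = s**4/4.

s**4*log(2*s + 1)/4 - s**4/16 + s**3/24 - s**2/32 + s/32 - log(2*s + 1)/64 + C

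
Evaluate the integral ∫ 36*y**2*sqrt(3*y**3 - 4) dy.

8*(3*y**3 - 4)**(3/2)/3 + C

Let u = 3*y**3 - 4, so du = (9*y**2) dy.
Rewriting, the integral becomes 4·∫ √u du = 4·(2/3)u^(3/2).
Substituting back, u = 3*y**3 - 4.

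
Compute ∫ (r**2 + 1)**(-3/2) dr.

r/sqrt(r**2 + 1) + C

Substitute r = tan(θ), so dr = sec(θ)^2 dθ and the radical becomes sqrt(r**2 + 1) = sec(θ) by the Pythagorean identity.
Integrate the resulting trig expression in θ, then back-substitute tan(θ) = r, sec(θ) = sqrt(r**2 + 1) (absorbing any constant into C).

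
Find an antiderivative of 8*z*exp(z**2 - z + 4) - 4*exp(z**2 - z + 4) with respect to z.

Let u = z**2 - z + 4, so du = (2*z - 1) dz.
Rewriting, the integral becomes 4·∫ e^u du = 4·e^u.
Substituting back, u = z**2 - z + 4.

4*exp(z**2 - z + 4) + C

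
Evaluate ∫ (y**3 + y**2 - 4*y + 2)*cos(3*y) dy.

y**3*sin(3*y)/3 + y**2*sin(3*y)/3 + y**2*cos(3*y)/3 - 14*y*sin(3*y)/9 + 2*y*cos(3*y)/9 + 16*sin(3*y)/27 - 14*cos(3*y)/27 + C

Use integration by parts with u = y**3 + y**2 - 4*y + 2, dv = cos(3*y) dy, so v = sin(3*y)/3.
Apply parts 3 times (tabular method): alternate signs, differentiate u down to 0, integrate dv up.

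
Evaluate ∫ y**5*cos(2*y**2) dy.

y**4*sin(2*y**2)/4 + y**2*cos(2*y**2)/4 - sin(2*y**2)/8 + C

Let u = y², du = 2y dy; rewrite as (1/2)∫ u^2·cos(2u) du.
Now integrate by parts 2 times.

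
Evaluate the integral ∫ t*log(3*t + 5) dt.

t**2*log(3*t + 5)/2 - t**2/4 + 5*t/6 - 25*log(3*t + 5)/18 + C

Use integration by parts with u = log(3*t + 5), dv = t dt.
Then du = 3/(3*t + 5) dt and v = t**2/2.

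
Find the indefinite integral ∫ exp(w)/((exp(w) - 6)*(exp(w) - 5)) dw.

Let u = e^w, du = e^w dw.
The integral becomes ∫ du/((u-6)(u-5)); decompose into partial fractions.

log(exp(w) - 6) - log(exp(w) - 5) + C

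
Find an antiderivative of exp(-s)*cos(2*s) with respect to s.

Let I denote the integral. Integrate by parts with u = cos(2*s), dv = exp(-s) ds, so v = -exp(-s): I = -exp(-s)*cos(2*s) − 2·∫ exp(-s)*sin(2*s) ds.
Apply parts again with u = sin(2*s), dv = exp(-s) ds: ∫ exp(-s)*sin(2*s) ds = -exp(-s)*sin(2*s) + 2·I. Substituting back brings back I: I = 2*exp(-s)*sin(2*s) - exp(-s)*cos(2*s) − 4·I.
Solving for I: (1 + 4)·I equals the remaining terms, so I = (1/5)·(2*exp(-s)*sin(2*s) - exp(-s)*cos(2*s)).

2*exp(-s)*sin(2*s)/5 - exp(-s)*cos(2*s)/5 + C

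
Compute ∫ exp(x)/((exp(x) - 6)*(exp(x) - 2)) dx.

log(exp(x) - 6)/4 - log(exp(x) - 2)/4 + C

Let u = e^x, du = e^x dx.
The integral becomes ∫ du/((u-2)(u-6)); decompose into partial fractions.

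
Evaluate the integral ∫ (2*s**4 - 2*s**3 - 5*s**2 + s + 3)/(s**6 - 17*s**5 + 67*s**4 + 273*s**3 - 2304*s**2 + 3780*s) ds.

Factor the denominator: s*(s - 7)*(s - 6)**2*(s - 3)*(s + 5).
Partial-fraction decomposition: -1373/(58080*(s + 5)) - 23/(288*(s - 3)) - 49867/(4356*(s - 6)) - 221/(22*(s - 6)**2) + 3881/(336*(s - 7)) + 1/(1260*s).
Integrate each term; A/(s−a) gives A·log|s−a|; A/(s−a)² gives −A/(s−a).

log(s)/1260 + 3881*log(s - 7)/336 - 49867*log(s - 6)/4356 - 23*log(s - 3)/288 - 1373*log(s + 5)/58080 + 221/(22*s - 132) + C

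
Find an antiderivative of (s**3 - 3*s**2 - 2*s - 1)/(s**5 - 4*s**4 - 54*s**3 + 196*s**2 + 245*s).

Factor the denominator: s*(s - 7)*(s - 5)*(s + 1)*(s + 7).
Partial-fraction decomposition: -53/(784*(s + 7)) + 1/(96*(s + 1)) - 13/(240*(s - 5)) + 181/(1568*(s - 7)) - 1/(245*s).
Integrate each term: A/(s−a) contributes A·log|s−a|.

-log(s)/245 + 181*log(s - 7)/1568 - 13*log(s - 5)/240 + log(s + 1)/96 - 53*log(s + 7)/784 + C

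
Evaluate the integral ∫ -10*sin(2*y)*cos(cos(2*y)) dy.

Let u = cos(2*y), so du = (-2*sin(2*y)) dy.
Rewriting, the integral becomes 5·∫ cos(u) du = 5·sin(u).
Substituting back, u = cos(2*y).

5*sin(cos(2*y)) + C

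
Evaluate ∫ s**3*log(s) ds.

s**4*log(s)/4 - s**4/16 + C

Use integration by parts with u = log(s), dv = s**3 ds.
Then du = 1/s ds and v = s**4/4.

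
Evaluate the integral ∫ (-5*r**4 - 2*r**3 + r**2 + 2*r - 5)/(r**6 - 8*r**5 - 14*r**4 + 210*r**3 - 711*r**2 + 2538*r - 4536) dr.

-4211*log(r - 7)/3016 + 463*log(r - 4)/250 - 449*log(r - 3)/648 + 6029*log(r + 6)/52650 + 24001*log(r**2 + 9)/391500 + 476*atan(r/3)/10875 + C

Factor the denominator: (r - 7)*(r - 4)*(r - 3)*(r + 6)*(r**2 + 9).
Partial-fraction decomposition: (24001*r + 25704)/(195750*(r**2 + 9)) + 6029/(52650*(r + 6)) - 449/(648*(r - 3)) + 463/(250*(r - 4)) - 4211/(3016*(r - 7)).
Integrate each term; A/(r−a) gives A·log|r−a|; the (Br+D)/(r²+p²) term gives a log and an atan.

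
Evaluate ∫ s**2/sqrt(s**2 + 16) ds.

Substitute s = 4·tan(θ), so ds = 4·sec(θ)^2 dθ and the radical becomes sqrt(s**2 + 16) = 4·sec(θ) by the Pythagorean identity.
Integrate the resulting trig expression in θ, then back-substitute tan(θ) = s/4, sec(θ) = sqrt(s**2 + 16)/4 (absorbing any constant into C).

s*sqrt(s**2 + 16)/2 - 8*log(s + sqrt(s**2 + 16)) + C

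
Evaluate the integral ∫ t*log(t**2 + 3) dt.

Let u = t**2 + 3, so du = (2*t) dt.
The integral becomes (1/2)·∫ log(u) du; integrate by parts with u′=log(u), dv′=du.

t**2*log(t**2 + 3)/2 - t**2/2 + 3*log(t**2 + 3)/2 + C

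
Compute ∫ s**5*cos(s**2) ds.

s**4*sin(s**2)/2 + s**2*cos(s**2) - sin(s**2) + C

Let u = s², du = 2s ds; rewrite as (1/2)∫ u^2·cos(1u) du.
Now integrate by parts 2 times.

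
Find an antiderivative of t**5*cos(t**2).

Let u = t², du = 2t dt; rewrite as (1/2)∫ u^2·cos(1u) du.
Now integrate by parts 2 times.

t**4*sin(t**2)/2 + t**2*cos(t**2) - sin(t**2) + C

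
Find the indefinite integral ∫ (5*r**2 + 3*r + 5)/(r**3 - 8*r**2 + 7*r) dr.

Factor the denominator: r*(r - 7)*(r - 1).
Partial-fraction decomposition: -13/(6*(r - 1)) + 271/(42*(r - 7)) + 5/(7*r).
Integrate each term: A/(r−a) contributes A·log|r−a|.

5*log(r)/7 + 271*log(r - 7)/42 - 13*log(r - 1)/6 + C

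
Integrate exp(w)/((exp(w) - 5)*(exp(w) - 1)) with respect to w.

log(exp(w) - 5)/4 - log(exp(w) - 1)/4 + C

Let u = e^w, du = e^w dw.
The integral becomes ∫ du/((u-1)(u-5)); decompose into partial fractions.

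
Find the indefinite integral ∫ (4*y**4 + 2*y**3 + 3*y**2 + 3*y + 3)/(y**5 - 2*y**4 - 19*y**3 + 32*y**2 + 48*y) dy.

log(y)/16 + 243*log(y - 4)/32 - 139*log(y - 3)/28 - log(y + 1)/12 + 935*log(y + 4)/672 + C

Factor the denominator: y*(y - 4)*(y - 3)*(y + 1)*(y + 4).
Partial-fraction decomposition: 935/(672*(y + 4)) - 1/(12*(y + 1)) - 139/(28*(y - 3)) + 243/(32*(y - 4)) + 1/(16*y).
Integrate each term: A/(y−a) contributes A·log|y−a|.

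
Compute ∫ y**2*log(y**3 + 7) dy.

y**3*log(y**3 + 7)/3 - y**3/3 + 7*log(y**3 + 7)/3 + C

Let u = y**3 + 7, so du = (3*y**2) dy.
The integral becomes (1/3)·∫ log(u) du; integrate by parts with u′=log(u), dv′=du.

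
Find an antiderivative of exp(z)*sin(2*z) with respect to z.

exp(z)*sin(2*z)/5 - 2*exp(z)*cos(2*z)/5 + C

Let I denote the integral. Integrate by parts with u = sin(2*z), dv = exp(z) dz, so v = exp(z): I = exp(z)*sin(2*z) − 2·∫ exp(z)*cos(2*z) dz.
Apply parts again with u = cos(2*z), dv = exp(z) dz: ∫ exp(z)*cos(2*z) dz = exp(z)*cos(2*z) + 2·I. Substituting back brings back I: I = exp(z)*sin(2*z) - 2*exp(z)*cos(2*z) − 4·I.
Solving for I: (1 + 4)·I equals the remaining terms, so I = (1/5)·(exp(z)*sin(2*z) - 2*exp(z)*cos(2*z)).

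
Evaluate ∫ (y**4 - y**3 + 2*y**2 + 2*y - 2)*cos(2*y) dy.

Use integration by parts with u = y**4 - y**3 + 2*y**2 + 2*y - 2, dv = cos(2*y) dy, so v = sin(2*y)/2.
Apply parts 4 times (tabular method): alternate signs, differentiate u down to 0, integrate dv up.

y**4*sin(2*y)/2 - y**3*sin(2*y)/2 + y**3*cos(2*y) - y**2*sin(2*y)/2 - 3*y**2*cos(2*y)/4 + 7*y*sin(2*y)/4 - y*cos(2*y)/2 - 3*sin(2*y)/4 + 7*cos(2*y)/8 + C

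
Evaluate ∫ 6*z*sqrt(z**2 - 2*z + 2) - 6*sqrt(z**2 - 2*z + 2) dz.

2*(z**2 - 2*z + 2)**(3/2) + C

Let u = z**2 - 2*z + 2, so du = (2*z - 2) dz.
Rewriting, the integral becomes 3·∫ √u du = 3·(2/3)u^(3/2).
Substituting back, u = z**2 - 2*z + 2.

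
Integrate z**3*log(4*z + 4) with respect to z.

Use integration by parts with u = log(4*z + 4), dv = z**3 dz.
Then du = 4/(4*z + 4) dz and v = z**4/4.

z**4*log(4*z + 4)/4 - z**4/16 + z**3/12 - z**2/8 + z/4 - log(z + 1)/4 + C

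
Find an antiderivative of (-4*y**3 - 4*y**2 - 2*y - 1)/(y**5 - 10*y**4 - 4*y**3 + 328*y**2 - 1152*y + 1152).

Factor the denominator: (y - 6)*(y - 4)**2*(y - 2)*(y + 6).
Partial-fraction decomposition: 731/(9600*(y + 6)) + 53/(128*(y - 2)) + 1931/(400*(y - 4)) + 329/(40*(y - 4)**2) - 1021/(192*(y - 6)).
Integrate each term; A/(y−a) gives A·log|y−a|; A/(y−a)² gives −A/(y−a).

-1021*log(y - 6)/192 + 1931*log(y - 4)/400 + 53*log(y - 2)/128 + 731*log(y + 6)/9600 - 329/(40*y - 160) + C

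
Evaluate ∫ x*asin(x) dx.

x**2*asin(x)/2 + x*sqrt(-x**2 + 1)/4 - asin(x)/4 + C

Use integration by parts with u = arcsin(x), dv = x dx.
Then du = 1/sqrt(-x**2 + 1) dx.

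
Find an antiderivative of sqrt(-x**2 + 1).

x*sqrt(-x**2 + 1)/2 + asin(x)/2 + C

Substitute x = sin(θ), so dx = cos(θ) dθ and the radical becomes sqrt(-x**2 + 1) = cos(θ) by the Pythagorean identity.
Integrate the resulting trig expression in θ, then back-substitute θ = asin(x), sin(θ) = x, cos(θ) = sqrt(-x**2 + 1) (absorbing any constant into C).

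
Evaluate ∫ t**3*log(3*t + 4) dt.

t**4*log(3*t + 4)/4 - t**4/16 + t**3/9 - 2*t**2/9 + 16*t/27 - 64*log(3*t + 4)/81 + C

Use integration by parts with u = log(3*t + 4), dv = t**3 dt.
Then du = 3/(3*t + 4) dt and v = t**4/4.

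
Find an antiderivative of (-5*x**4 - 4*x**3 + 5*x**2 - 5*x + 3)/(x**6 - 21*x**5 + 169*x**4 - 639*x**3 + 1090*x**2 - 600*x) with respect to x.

-log(x)/200 - 2397*log(x - 6)/20 + 11701*log(x - 5)/200 + 491*log(x - 4)/8 - log(x - 1)/40 - 1761/(10*x - 50) + C

Factor the denominator: x*(x - 6)*(x - 5)**2*(x - 4)*(x - 1).
Partial-fraction decomposition: -1/(40*(x - 1)) + 491/(8*(x - 4)) + 11701/(200*(x - 5)) + 1761/(10*(x - 5)**2) - 2397/(20*(x - 6)) - 1/(200*x).
Integrate each term; A/(x−a) gives A·log|x−a|; A/(x−a)² gives −A/(x−a).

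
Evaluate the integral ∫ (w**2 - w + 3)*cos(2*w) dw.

w**2*sin(2*w)/2 - w*sin(2*w)/2 + w*cos(2*w)/2 + 5*sin(2*w)/4 - cos(2*w)/4 + C

Use integration by parts with u = w**2 - w + 3, dv = cos(2*w) dw, so v = sin(2*w)/2.
Apply parts 2 times (tabular method): alternate signs, differentiate u down to 0, integrate dv up.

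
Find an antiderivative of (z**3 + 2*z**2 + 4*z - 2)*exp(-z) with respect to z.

(-z**3 - 5*z**2 - 14*z - 12)*exp(-z) + C

Use integration by parts with u = z**3 + 2*z**2 + 4*z - 2, dv = exp(-z) dz, so v = -exp(-z).
Apply parts 3 times (tabular method): alternate signs, differentiate u down to 0, integrate dv up.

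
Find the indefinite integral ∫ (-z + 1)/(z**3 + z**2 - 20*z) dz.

-log(z)/20 - log(z - 4)/12 + 2*log(z + 5)/15 + C

Factor the denominator: z*(z - 4)*(z + 5).
Partial-fraction decomposition: 2/(15*(z + 5)) - 1/(12*(z - 4)) - 1/(20*z).
Integrate each term: A/(z−a) contributes A·log|z−a|.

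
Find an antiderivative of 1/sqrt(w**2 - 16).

Substitute w = 4·sec(θ), so dw = 4·sec(θ)*tan(θ) dθ and the radical becomes sqrt(w**2 - 16) = 4·tan(θ) by the Pythagorean identity.
Integrate the resulting trig expression in θ, then back-substitute sec(θ) = w/4, tan(θ) = sqrt(w**2 - 16)/4 (absorbing any constant into C).

log(w + sqrt(w**2 - 16)) + C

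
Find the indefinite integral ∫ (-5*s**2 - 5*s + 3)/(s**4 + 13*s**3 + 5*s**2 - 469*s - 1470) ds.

Factor the denominator: (s - 6)*(s + 5)*(s + 7)**2.
Partial-fraction decomposition: -1415/(676*(s + 7)) - 207/(26*(s + 7)**2) + 97/(44*(s + 5)) - 207/(1859*(s - 6)).
Integrate each term; A/(s−a) gives A·log|s−a|; A/(s−a)² gives −A/(s−a).

-207*log(s - 6)/1859 + 97*log(s + 5)/44 - 1415*log(s + 7)/676 + 207/(26*s + 182) + C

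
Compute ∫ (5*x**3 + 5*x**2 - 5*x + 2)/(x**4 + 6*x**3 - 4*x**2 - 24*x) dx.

Factor the denominator: x*(x - 2)*(x + 2)*(x + 6).
Partial-fraction decomposition: 217/(48*(x + 6)) - 1/(4*(x + 2)) + 13/(16*(x - 2)) - 1/(12*x).
Integrate each term: A/(x−a) contributes A·log|x−a|.

-log(x)/12 + 13*log(x - 2)/16 - log(x + 2)/4 + 217*log(x + 6)/48 + C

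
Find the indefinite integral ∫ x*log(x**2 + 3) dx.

x**2*log(x**2 + 3)/2 - x**2/2 + 3*log(x**2 + 3)/2 + C

Let u = x**2 + 3, so du = (2*x) dx.
The integral becomes (1/2)·∫ log(u) du; integrate by parts with u′=log(u), dv′=du.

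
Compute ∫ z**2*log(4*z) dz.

z**3*(log(z) + 2*log(2))/3 - z**3/9 + C

Use integration by parts with u = log(4*z), dv = z**2 dz.
Then du = 1/z dz and v = z**3/3.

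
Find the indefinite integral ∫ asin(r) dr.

Use integration by parts with u = arcsin(r), dv = dr.
Then du = 1/sqrt(-r**2 + 1) dr.

r*asin(r) + sqrt(-r**2 + 1) + C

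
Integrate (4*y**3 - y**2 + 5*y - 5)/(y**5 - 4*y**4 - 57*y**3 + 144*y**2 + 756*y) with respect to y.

-5*log(y)/756 + 1353*log(y - 7)/910 - 853*log(y - 6)/648 + 137*log(y + 3)/810 - 935*log(y + 6)/2808 + C

Factor the denominator: y*(y - 7)*(y - 6)*(y + 3)*(y + 6).
Partial-fraction decomposition: -935/(2808*(y + 6)) + 137/(810*(y + 3)) - 853/(648*(y - 6)) + 1353/(910*(y - 7)) - 5/(756*y).
Integrate each term: A/(y−a) contributes A·log|y−a|.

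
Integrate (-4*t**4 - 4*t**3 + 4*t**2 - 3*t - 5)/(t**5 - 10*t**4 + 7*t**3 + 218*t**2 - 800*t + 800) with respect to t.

-292*log(t - 5)/3 + 1111*log(t - 4)/12 + 13*log(t - 2)/12 - log(t + 5)/3 - 137/(2*t - 8) + C

Factor the denominator: (t - 5)*(t - 4)**2*(t - 2)*(t + 5).
Partial-fraction decomposition: -1/(3*(t + 5)) + 13/(12*(t - 2)) + 1111/(12*(t - 4)) + 137/(2*(t - 4)**2) - 292/(3*(t - 5)).
Integrate each term; A/(t−a) gives A·log|t−a|; A/(t−a)² gives −A/(t−a).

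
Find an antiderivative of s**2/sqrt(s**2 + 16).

s*sqrt(s**2 + 16)/2 - 8*log(s + sqrt(s**2 + 16)) + C

Substitute s = 4·tan(θ), so ds = 4·sec(θ)^2 dθ and the radical becomes sqrt(s**2 + 16) = 4·sec(θ) by the Pythagorean identity.
Integrate the resulting trig expression in θ, then back-substitute tan(θ) = s/4, sec(θ) = sqrt(s**2 + 16)/4 (absorbing any constant into C).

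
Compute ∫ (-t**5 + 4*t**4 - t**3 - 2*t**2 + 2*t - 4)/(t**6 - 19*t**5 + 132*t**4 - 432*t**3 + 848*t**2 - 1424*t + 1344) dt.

-7634*log(t - 7)/795 + 359*log(t - 6)/40 - 23*log(t - 4)/60 - log(t - 2)/20 + 129*log(t**2 + 4)/4240 + atan(t/2)/2120 + C

Factor the denominator: (t - 7)*(t - 6)*(t - 4)*(t - 2)*(t**2 + 4).
Partial-fraction decomposition: (129*t + 2)/(2120*(t**2 + 4)) - 1/(20*(t - 2)) - 23/(60*(t - 4)) + 359/(40*(t - 6)) - 7634/(795*(t - 7)).
Integrate each term; A/(t−a) gives A·log|t−a|; the (Bt+D)/(t²+p²) term gives a log and an atan.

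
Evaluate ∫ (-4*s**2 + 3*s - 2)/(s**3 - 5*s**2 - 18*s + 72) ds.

Factor the denominator: (s - 6)*(s - 3)*(s + 4).
Partial-fraction decomposition: -39/(35*(s + 4)) + 29/(21*(s - 3)) - 64/(15*(s - 6)).
Integrate each term: A/(s−a) contributes A·log|s−a|.

-64*log(s - 6)/15 + 29*log(s - 3)/21 - 39*log(s + 4)/35 + C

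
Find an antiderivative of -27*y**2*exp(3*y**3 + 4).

Let u = 3*y**3 + 4, so du = (9*y**2) dy.
Rewriting, the integral becomes -3·∫ e^u du = -3·e^u.
Substituting back, u = 3*y**3 + 4.

-3*exp(3*y**3 + 4) + C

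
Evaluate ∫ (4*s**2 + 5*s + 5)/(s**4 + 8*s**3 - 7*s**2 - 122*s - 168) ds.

Factor the denominator: (s - 4)*(s + 2)*(s + 3)*(s + 7).
Partial-fraction decomposition: -83/(110*(s + 7)) + 13/(14*(s + 3)) - 11/(30*(s + 2)) + 89/(462*(s - 4)).
Integrate each term: A/(s−a) contributes A·log|s−a|.

89*log(s - 4)/462 - 11*log(s + 2)/30 + 13*log(s + 3)/14 - 83*log(s + 7)/110 + C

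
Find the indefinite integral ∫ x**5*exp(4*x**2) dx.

Let u = x², du = 2x dx; rewrite as (1/2)∫ u^2·exp(4u) du.
Now integrate by parts 2 times.

(8*x**4 - 4*x**2 + 1)*exp(4*x**2)/64 + C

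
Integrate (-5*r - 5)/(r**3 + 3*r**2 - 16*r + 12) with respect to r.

-15*log(r - 2)/8 + 10*log(r - 1)/7 + 25*log(r + 6)/56 + C

Factor the denominator: (r - 2)*(r - 1)*(r + 6).
Partial-fraction decomposition: 25/(56*(r + 6)) + 10/(7*(r - 1)) - 15/(8*(r - 2)).
Integrate each term: A/(r−a) contributes A·log|r−a|.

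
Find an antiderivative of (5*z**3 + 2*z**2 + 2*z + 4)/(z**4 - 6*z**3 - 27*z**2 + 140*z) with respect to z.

log(z)/35 + 1831*log(z - 7)/252 - 91*log(z - 4)/27 + 581*log(z + 5)/540 + C

Factor the denominator: z*(z - 7)*(z - 4)*(z + 5).
Partial-fraction decomposition: 581/(540*(z + 5)) - 91/(27*(z - 4)) + 1831/(252*(z - 7)) + 1/(35*z).
Integrate each term: A/(z−a) contributes A·log|z−a|.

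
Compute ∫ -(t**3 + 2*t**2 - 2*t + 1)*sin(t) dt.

t**3*cos(t) - 3*t**2*sin(t) + 2*t**2*cos(t) - 4*t*sin(t) - 8*t*cos(t) + 8*sin(t) - 3*cos(t) + C

Use integration by parts with u = t**3 + 2*t**2 - 2*t + 1, dv = -sin(t) dt, so v = cos(t).
Apply parts 3 times (tabular method): alternate signs, differentiate u down to 0, integrate dv up.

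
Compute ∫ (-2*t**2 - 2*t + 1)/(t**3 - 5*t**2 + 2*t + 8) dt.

-39*log(t - 4)/10 + 11*log(t - 2)/6 + log(t + 1)/15 + C

Factor the denominator: (t - 4)*(t - 2)*(t + 1).
Partial-fraction decomposition: 1/(15*(t + 1)) + 11/(6*(t - 2)) - 39/(10*(t - 4)).
Integrate each term: A/(t−a) contributes A·log|t−a|.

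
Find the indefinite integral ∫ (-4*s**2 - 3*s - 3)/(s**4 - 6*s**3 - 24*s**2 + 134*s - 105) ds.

-55*log(s - 7)/72 + 3*log(s - 3)/4 - 5*log(s - 1)/36 + 11*log(s + 5)/72 + C

Factor the denominator: (s - 7)*(s - 3)*(s - 1)*(s + 5).
Partial-fraction decomposition: 11/(72*(s + 5)) - 5/(36*(s - 1)) + 3/(4*(s - 3)) - 55/(72*(s - 7)).
Integrate each term: A/(s−a) contributes A·log|s−a|.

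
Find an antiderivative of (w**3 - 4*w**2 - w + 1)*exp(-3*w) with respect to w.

Use integration by parts with u = w**3 - 4*w**2 - w + 1, dv = exp(-3*w) dw, so v = -exp(-3*w)/3.
Apply parts 3 times (tabular method): alternate signs, differentiate u down to 0, integrate dv up.

(-w**3 + 3*w**2 + 3*w)*exp(-3*w)/3 + C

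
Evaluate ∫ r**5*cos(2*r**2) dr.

Let u = r², du = 2r dr; rewrite as (1/2)∫ u^2·cos(2u) du.
Now integrate by parts 2 times.

r**4*sin(2*r**2)/4 + r**2*cos(2*r**2)/4 - sin(2*r**2)/8 + C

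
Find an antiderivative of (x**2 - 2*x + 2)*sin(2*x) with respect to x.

-x**2*cos(2*x)/2 + x*sin(2*x)/2 + x*cos(2*x) - sin(2*x)/2 - 3*cos(2*x)/4 + C

Use integration by parts with u = x**2 - 2*x + 2, dv = sin(2*x) dx, so v = -cos(2*x)/2.
Apply parts 2 times (tabular method): alternate signs, differentiate u down to 0, integrate dv up.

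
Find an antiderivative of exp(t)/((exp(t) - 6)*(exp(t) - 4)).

log(exp(t) - 6)/2 - log(exp(t) - 4)/2 + C

Let u = e^t, du = e^t dt.
The integral becomes ∫ du/((u-4)(u-6)); decompose into partial fractions.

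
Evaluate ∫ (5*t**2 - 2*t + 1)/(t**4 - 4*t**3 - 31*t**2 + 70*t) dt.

log(t)/70 + 58*log(t - 7)/105 - 17*log(t - 2)/70 - 34*log(t + 5)/105 + C

Factor the denominator: t*(t - 7)*(t - 2)*(t + 5).
Partial-fraction decomposition: -34/(105*(t + 5)) - 17/(70*(t - 2)) + 58/(105*(t - 7)) + 1/(70*t).
Integrate each term: A/(t−a) contributes A·log|t−a|.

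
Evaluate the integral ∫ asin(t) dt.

t*asin(t) + sqrt(-t**2 + 1) + C

Use integration by parts with u = arcsin(t), dv = dt.
Then du = 1/sqrt(-t**2 + 1) dt.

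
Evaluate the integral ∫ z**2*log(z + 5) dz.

z**3*log(z + 5)/3 - z**3/9 + 5*z**2/6 - 25*z/3 + 125*log(z + 5)/3 + C

Use integration by parts with u = log(z + 5), dv = z**2 dz.
Then du = 1/(z + 5) dz and v = z**3/3.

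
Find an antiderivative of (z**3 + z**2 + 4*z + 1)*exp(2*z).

Use integration by parts with u = z**3 + z**2 + 4*z + 1, dv = exp(2*z) dz, so v = exp(2*z)/2.
Apply parts 3 times (tabular method): alternate signs, differentiate u down to 0, integrate dv up.

(4*z**3 - 2*z**2 + 18*z - 5)*exp(2*z)/8 + C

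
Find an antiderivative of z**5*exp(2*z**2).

Let u = z², du = 2z dz; rewrite as (1/2)∫ u^2·exp(2u) du.
Now integrate by parts 2 times.

(2*z**4 - 2*z**2 + 1)*exp(2*z**2)/8 + C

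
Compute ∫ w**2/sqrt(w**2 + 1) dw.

w*sqrt(w**2 + 1)/2 - log(w + sqrt(w**2 + 1))/2 + C

Substitute w = tan(θ), so dw = sec(θ)^2 dθ and the radical becomes sqrt(w**2 + 1) = sec(θ) by the Pythagorean identity.
Integrate the resulting trig expression in θ, then back-substitute tan(θ) = w, sec(θ) = sqrt(w**2 + 1) (absorbing any constant into C).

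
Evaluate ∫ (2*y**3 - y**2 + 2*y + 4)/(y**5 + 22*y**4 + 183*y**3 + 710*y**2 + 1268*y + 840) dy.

Factor the denominator: (y + 2)**2*(y + 5)*(y + 6)*(y + 7).
Partial-fraction decomposition: -149/(10*(y + 7)) + 119/(4*(y + 6)) - 281/(18*(y + 5)) + 137/(180*(y + 2)) - 1/(3*(y + 2)**2).
Integrate each term; A/(y−a) gives A·log|y−a|; A/(y−a)² gives −A/(y−a).

137*log(y + 2)/180 - 281*log(y + 5)/18 + 119*log(y + 6)/4 - 149*log(y + 7)/10 + 1/(3*y + 6) + C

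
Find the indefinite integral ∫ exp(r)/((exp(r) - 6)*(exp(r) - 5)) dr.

log(exp(r) - 6) - log(exp(r) - 5) + C

Let u = e^r, du = e^r dr.
The integral becomes ∫ du/((u-6)(u-5)); decompose into partial fractions.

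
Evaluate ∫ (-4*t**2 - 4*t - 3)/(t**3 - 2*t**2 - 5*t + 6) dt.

-51*log(t - 3)/10 + 11*log(t - 1)/6 - 11*log(t + 2)/15 + C

Factor the denominator: (t - 3)*(t - 1)*(t + 2).
Partial-fraction decomposition: -11/(15*(t + 2)) + 11/(6*(t - 1)) - 51/(10*(t - 3)).
Integrate each term: A/(t−a) contributes A·log|t−a|.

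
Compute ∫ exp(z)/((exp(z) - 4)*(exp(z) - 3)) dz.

Let u = e^z, du = e^z dz.
The integral becomes ∫ du/((u-4)(u-3)); decompose into partial fractions.

log(exp(z) - 4) - log(exp(z) - 3) + C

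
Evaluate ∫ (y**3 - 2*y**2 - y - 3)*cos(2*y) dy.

Use integration by parts with u = y**3 - 2*y**2 - y - 3, dv = cos(2*y) dy, so v = sin(2*y)/2.
Apply parts 3 times (tabular method): alternate signs, differentiate u down to 0, integrate dv up.

y**3*sin(2*y)/2 - y**2*sin(2*y) + 3*y**2*cos(2*y)/4 - 5*y*sin(2*y)/4 - y*cos(2*y) - sin(2*y) - 5*cos(2*y)/8 + C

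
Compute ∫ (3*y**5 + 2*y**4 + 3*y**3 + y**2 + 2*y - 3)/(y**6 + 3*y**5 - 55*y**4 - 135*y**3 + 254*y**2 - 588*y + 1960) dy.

Factor the denominator: (y - 7)*(y - 2)*(y + 5)*(y + 7)*(y**2 + 4).
Partial-fraction decomposition: (607*y - 106)/(12296*(y**2 + 4)) + 11654/(3339*(y + 7)) - 1061/(609*(y + 5)) - 157/(2520*(y - 2)) + 7039/(5565*(y - 7)).
Integrate each term; A/(y−a) gives A·log|y−a|; the (By+D)/(y²+p²) term gives a log and an atan.

7039*log(y - 7)/5565 - 157*log(y - 2)/2520 - 1061*log(y + 5)/609 + 11654*log(y + 7)/3339 + 607*log(y**2 + 4)/24592 - atan(y/2)/232 + C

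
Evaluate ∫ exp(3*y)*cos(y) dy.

Let I denote the integral. Integrate by parts with u = cos(y), dv = exp(3*y) dy, so v = exp(3*y)/3: I = exp(3*y)*cos(y)/3 + (1/3)·∫ exp(3*y)*sin(y) dy.
Apply parts again with u = sin(y), dv = exp(3*y) dy: ∫ exp(3*y)*sin(y) dy = exp(3*y)*sin(y)/3 − (1/3)·I. Substituting back brings back I: I = exp(3*y)*sin(y)/9 + exp(3*y)*cos(y)/3 − (1/9)·I.
Solving for I: (1 + 1/9)·I equals the remaining terms, so I = (9/10)·(exp(3*y)*sin(y)/9 + exp(3*y)*cos(y)/3).

exp(3*y)*sin(y)/10 + 3*exp(3*y)*cos(y)/10 + C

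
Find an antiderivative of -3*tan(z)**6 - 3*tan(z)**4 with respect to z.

-3*tan(z)**5/5 + C

Let u = tan(z), so du = (tan(z)**2 + 1) dz.
Rewriting, the integral becomes -3·∫ u^4 du = -3·u^5/5.
Substituting back, u = tan(z).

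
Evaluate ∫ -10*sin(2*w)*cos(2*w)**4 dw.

cos(2*w)**5 + C

Let u = cos(2*w), so du = (-2*sin(2*w)) dw.
Rewriting, the integral becomes 5·∫ u^4 du = 5·u^5/5.
Substituting back, u = cos(2*w).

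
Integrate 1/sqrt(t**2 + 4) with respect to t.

log(t + sqrt(t**2 + 4)) + C

Substitute t = 2·tan(θ), so dt = 2·sec(θ)^2 dθ and the radical becomes sqrt(t**2 + 4) = 2·sec(θ) by the Pythagorean identity.
Integrate the resulting trig expression in θ, then back-substitute tan(θ) = t/2, sec(θ) = sqrt(t**2 + 4)/2 (absorbing any constant into C).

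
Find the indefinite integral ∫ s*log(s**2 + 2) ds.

s**2*log(s**2 + 2)/2 - s**2/2 + log(s**2 + 2) + C

Let u = s**2 + 2, so du = (2*s) ds.
The integral becomes (1/2)·∫ log(u) du; integrate by parts with u′=log(u), dv′=du.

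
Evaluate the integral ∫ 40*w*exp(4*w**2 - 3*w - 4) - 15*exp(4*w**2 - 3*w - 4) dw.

Let u = 4*w**2 - 3*w - 4, so du = (8*w - 3) dw.
Rewriting, the integral becomes 5·∫ e^u du = 5·e^u.
Substituting back, u = 4*w**2 - 3*w - 4.

5*exp(4*w**2 - 3*w - 4) + C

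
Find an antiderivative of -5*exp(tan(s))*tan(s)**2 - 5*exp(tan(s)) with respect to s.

-5*exp(tan(s)) + C

Let u = tan(s), so du = (tan(s)**2 + 1) ds.
Rewriting, the integral becomes -5·∫ e^u du = -5·e^u.
Substituting back, u = tan(s).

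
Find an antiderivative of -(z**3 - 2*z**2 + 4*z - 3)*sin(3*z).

z**3*cos(3*z)/3 - z**2*sin(3*z)/3 - 2*z**2*cos(3*z)/3 + 4*z*sin(3*z)/9 + 10*z*cos(3*z)/9 - 10*sin(3*z)/27 - 23*cos(3*z)/27 + C

Use integration by parts with u = z**3 - 2*z**2 + 4*z - 3, dv = -sin(3*z) dz, so v = cos(3*z)/3.
Apply parts 3 times (tabular method): alternate signs, differentiate u down to 0, integrate dv up.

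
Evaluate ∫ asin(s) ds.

Use integration by parts with u = arcsin(s), dv = ds.
Then du = 1/sqrt(-s**2 + 1) ds.

s*asin(s) + sqrt(-s**2 + 1) + C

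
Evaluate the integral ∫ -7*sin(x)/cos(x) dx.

Let u = cos(x), so du = (-sin(x)) dx.
Rewriting, the integral becomes 7·∫ 1/u du = 7·log(u).
Substituting back, u = cos(x).

7*log(cos(x)) + C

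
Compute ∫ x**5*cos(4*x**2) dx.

x**4*sin(4*x**2)/8 + x**2*cos(4*x**2)/16 - sin(4*x**2)/64 + C

Let u = x², du = 2x dx; rewrite as (1/2)∫ u^2·cos(4u) du.
Now integrate by parts 2 times.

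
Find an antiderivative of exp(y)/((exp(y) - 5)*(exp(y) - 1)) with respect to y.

log(exp(y) - 5)/4 - log(exp(y) - 1)/4 + C

Let u = e^y, du = e^y dy.
The integral becomes ∫ du/((u-1)(u-5)); decompose into partial fractions.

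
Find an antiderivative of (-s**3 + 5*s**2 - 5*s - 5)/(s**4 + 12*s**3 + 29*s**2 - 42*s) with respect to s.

5*log(s)/42 - 3*log(s - 1)/28 + 421*log(s + 6)/42 - 309*log(s + 7)/28 + C

Factor the denominator: s*(s - 1)*(s + 6)*(s + 7).
Partial-fraction decomposition: -309/(28*(s + 7)) + 421/(42*(s + 6)) - 3/(28*(s - 1)) + 5/(42*s).
Integrate each term: A/(s−a) contributes A·log|s−a|.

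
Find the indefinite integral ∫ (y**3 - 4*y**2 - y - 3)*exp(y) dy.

(y**3 - 7*y**2 + 13*y - 16)*exp(y) + C

Use integration by parts with u = y**3 - 4*y**2 - y - 3, dv = exp(y) dy, so v = exp(y).
Apply parts 3 times (tabular method): alternate signs, differentiate u down to 0, integrate dv up.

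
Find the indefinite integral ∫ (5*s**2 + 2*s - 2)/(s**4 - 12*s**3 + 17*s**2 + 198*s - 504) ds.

Factor the denominator: (s - 7)*(s - 6)*(s - 3)*(s + 4).
Partial-fraction decomposition: -1/(11*(s + 4)) + 7/(12*(s - 3)) - 19/(3*(s - 6)) + 257/(44*(s - 7)).
Integrate each term: A/(s−a) contributes A·log|s−a|.

257*log(s - 7)/44 - 19*log(s - 6)/3 + 7*log(s - 3)/12 - log(s + 4)/11 + C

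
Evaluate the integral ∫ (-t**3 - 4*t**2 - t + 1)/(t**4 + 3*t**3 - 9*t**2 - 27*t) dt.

-log(t)/27 - 65*log(t - 3)/108 - 13*log(t + 3)/36 + 5/(18*t + 54) + C

Factor the denominator: t*(t - 3)*(t + 3)**2.
Partial-fraction decomposition: -13/(36*(t + 3)) - 5/(18*(t + 3)**2) - 65/(108*(t - 3)) - 1/(27*t).
Integrate each term; A/(t−a) gives A·log|t−a|; A/(t−a)² gives −A/(t−a).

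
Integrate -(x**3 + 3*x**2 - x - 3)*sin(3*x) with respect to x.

Use integration by parts with u = x**3 + 3*x**2 - x - 3, dv = -sin(3*x) dx, so v = cos(3*x)/3.
Apply parts 3 times (tabular method): alternate signs, differentiate u down to 0, integrate dv up.

x**3*cos(3*x)/3 - x**2*sin(3*x)/3 + x**2*cos(3*x) - 2*x*sin(3*x)/3 - 5*x*cos(3*x)/9 + 5*sin(3*x)/27 - 11*cos(3*x)/9 + C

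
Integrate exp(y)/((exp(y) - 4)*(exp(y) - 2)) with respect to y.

Let u = e^y, du = e^y dy.
The integral becomes ∫ du/((u-2)(u-4)); decompose into partial fractions.

log(exp(y) - 4)/2 - log(exp(y) - 2)/2 + C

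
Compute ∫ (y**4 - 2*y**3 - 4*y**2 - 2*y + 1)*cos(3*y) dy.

y**4*sin(3*y)/3 - 2*y**3*sin(3*y)/3 + 4*y**3*cos(3*y)/9 - 16*y**2*sin(3*y)/9 - 2*y**2*cos(3*y)/3 - 2*y*sin(3*y)/9 - 32*y*cos(3*y)/27 + 59*sin(3*y)/81 - 2*cos(3*y)/27 + C

Use integration by parts with u = y**4 - 2*y**3 - 4*y**2 - 2*y + 1, dv = cos(3*y) dy, so v = sin(3*y)/3.
Apply parts 4 times (tabular method): alternate signs, differentiate u down to 0, integrate dv up.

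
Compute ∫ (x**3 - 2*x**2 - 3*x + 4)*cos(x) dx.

Use integration by parts with u = x**3 - 2*x**2 - 3*x + 4, dv = cos(x) dx, so v = sin(x).
Apply parts 3 times (tabular method): alternate signs, differentiate u down to 0, integrate dv up.

x**3*sin(x) - 2*x**2*sin(x) + 3*x**2*cos(x) - 9*x*sin(x) - 4*x*cos(x) + 8*sin(x) - 9*cos(x) + C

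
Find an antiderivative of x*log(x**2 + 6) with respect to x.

Let u = x**2 + 6, so du = (2*x) dx.
The integral becomes (1/2)·∫ log(u) du; integrate by parts with u′=log(u), dv′=du.

x**2*log(x**2 + 6)/2 - x**2/2 + 3*log(x**2 + 6) + C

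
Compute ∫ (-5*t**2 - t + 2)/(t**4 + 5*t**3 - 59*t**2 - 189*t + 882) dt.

Factor the denominator: (t - 6)*(t - 3)*(t + 7)**2.
Partial-fraction decomposition: 1771/(8450*(t + 7)) - 118/(65*(t + 7)**2) + 23/(150*(t - 3)) - 184/(507*(t - 6)).
Integrate each term; A/(t−a) gives A·log|t−a|; A/(t−a)² gives −A/(t−a).

-184*log(t - 6)/507 + 23*log(t - 3)/150 + 1771*log(t + 7)/8450 + 118/(65*t + 455) + C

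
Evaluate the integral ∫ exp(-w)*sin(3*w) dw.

-exp(-w)*sin(3*w)/10 - 3*exp(-w)*cos(3*w)/10 + C

Let I denote the integral. Integrate by parts with u = sin(3*w), dv = exp(-w) dw, so v = -exp(-w): I = -exp(-w)*sin(3*w) + 3·∫ exp(-w)*cos(3*w) dw.
Apply parts again with u = cos(3*w), dv = exp(-w) dw: ∫ exp(-w)*cos(3*w) dw = -exp(-w)*cos(3*w) − 3·I. Substituting back brings back I: I = -exp(-w)*sin(3*w) - 3*exp(-w)*cos(3*w) − 9·I.
Solving for I: (1 + 9)·I equals the remaining terms, so I = (1/10)·(-exp(-w)*sin(3*w) - 3*exp(-w)*cos(3*w)).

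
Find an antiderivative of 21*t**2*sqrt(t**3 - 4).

14*(t**3 - 4)**(3/2)/3 + C

Let u = t**3 - 4, so du = (3*t**2) dt.
Rewriting, the integral becomes 7·∫ √u du = 7·(2/3)u^(3/2).
Substituting back, u = t**3 - 4.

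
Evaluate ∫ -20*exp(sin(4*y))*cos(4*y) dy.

Let u = sin(4*y), so du = (4*cos(4*y)) dy.
Rewriting, the integral becomes -5·∫ e^u du = -5·e^u.
Substituting back, u = sin(4*y).

-5*exp(sin(4*y)) + C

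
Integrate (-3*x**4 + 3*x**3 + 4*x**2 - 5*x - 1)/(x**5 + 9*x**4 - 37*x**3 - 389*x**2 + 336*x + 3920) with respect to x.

-713*log(x - 5)/648 + 533*log(x - 4)/968 - 877*log(x + 4)/648 - 28669*log(x + 7)/26136 - 4001/(198*x + 1386) + C

Factor the denominator: (x - 5)*(x - 4)*(x + 4)*(x + 7)**2.
Partial-fraction decomposition: -28669/(26136*(x + 7)) + 4001/(198*(x + 7)**2) - 877/(648*(x + 4)) + 533/(968*(x - 4)) - 713/(648*(x - 5)).
Integrate each term; A/(x−a) gives A·log|x−a|; A/(x−a)² gives −A/(x−a).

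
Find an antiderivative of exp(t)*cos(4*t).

4*exp(t)*sin(4*t)/17 + exp(t)*cos(4*t)/17 + C

Let I denote the integral. Integrate by parts with u = cos(4*t), dv = exp(t) dt, so v = exp(t): I = exp(t)*cos(4*t) + 4·∫ exp(t)*sin(4*t) dt.
Apply parts again with u = sin(4*t), dv = exp(t) dt: ∫ exp(t)*sin(4*t) dt = exp(t)*sin(4*t) − 4·I. Substituting back brings back I: I = 4*exp(t)*sin(4*t) + exp(t)*cos(4*t) − 16·I.
Solving for I: (1 + 16)·I equals the remaining terms, so I = (1/17)·(4*exp(t)*sin(4*t) + exp(t)*cos(4*t)).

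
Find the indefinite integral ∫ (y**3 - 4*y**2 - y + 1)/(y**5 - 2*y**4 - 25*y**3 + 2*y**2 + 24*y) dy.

log(y)/24 + 67*log(y - 6)/2100 + 3*log(y - 1)/50 + log(y + 1)/14 - 41*log(y + 4)/200 + C

Factor the denominator: y*(y - 6)*(y - 1)*(y + 1)*(y + 4).
Partial-fraction decomposition: -41/(200*(y + 4)) + 1/(14*(y + 1)) + 3/(50*(y - 1)) + 67/(2100*(y - 6)) + 1/(24*y).
Integrate each term: A/(y−a) contributes A·log|y−a|.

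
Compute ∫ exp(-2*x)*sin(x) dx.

-2*exp(-2*x)*sin(x)/5 - exp(-2*x)*cos(x)/5 + C

Let I denote the integral. Integrate by parts with u = sin(x), dv = exp(-2*x) dx, so v = -exp(-2*x)/2: I = -exp(-2*x)*sin(x)/2 + (1/2)·∫ exp(-2*x)*cos(x) dx.
Apply parts again with u = cos(x), dv = exp(-2*x) dx: ∫ exp(-2*x)*cos(x) dx = -exp(-2*x)*cos(x)/2 − (1/2)·I. Substituting back brings back I: I = -exp(-2*x)*sin(x)/2 - exp(-2*x)*cos(x)/4 − (1/4)·I.
Solving for I: (1 + 1/4)·I equals the remaining terms, so I = (4/5)·(-exp(-2*x)*sin(x)/2 - exp(-2*x)*cos(x)/4).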